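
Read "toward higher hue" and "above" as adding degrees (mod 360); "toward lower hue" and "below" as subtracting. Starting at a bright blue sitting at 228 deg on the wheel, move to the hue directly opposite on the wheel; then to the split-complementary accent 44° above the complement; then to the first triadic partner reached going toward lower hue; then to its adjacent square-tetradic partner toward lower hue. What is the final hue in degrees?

62°

complement +180°: 228 + 180 = 408 → 408 − 360 = 48°
split-comp 44° ↑ +224°: 48 + 224 = 272°
triadic ↓ −120°: 272 − 120 = 152°
square ↓ −90°: 152 − 90 = 62°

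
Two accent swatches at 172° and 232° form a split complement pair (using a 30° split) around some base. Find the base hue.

22°

The accents sit 30° either side of the complement, so the complement is their short-arc midpoint on the wheel.
Short-arc midpoint of 172° and 232°: 202°.
Base is 180° from the complement: 202 − 180 = 22°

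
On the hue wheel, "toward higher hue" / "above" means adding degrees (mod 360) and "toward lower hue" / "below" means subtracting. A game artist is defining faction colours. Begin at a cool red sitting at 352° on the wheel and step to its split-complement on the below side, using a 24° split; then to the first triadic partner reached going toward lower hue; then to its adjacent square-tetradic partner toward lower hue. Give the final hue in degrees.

298°

split-comp 24° ↓ +156°: 352 + 156 = 508 → 508 − 360 = 148°
triadic ↓ −120°: 148 − 120 = 28°
square ↓ −90°: 28 − 90 = -62 → -62 + 360 = 298°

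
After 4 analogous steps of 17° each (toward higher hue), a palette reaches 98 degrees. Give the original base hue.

4 steps of 17° (toward higher hue) give a net shift of +68°.
Start = end − shift: 98 − 68 = 30°

30°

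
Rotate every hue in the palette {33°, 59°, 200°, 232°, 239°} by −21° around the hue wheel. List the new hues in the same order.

12°, 38°, 179°, 211°, 218°

33 − 21 = 12°
59 − 21 = 38°
200 − 21 = 179°
232 − 21 = 211°
239 − 21 = 218°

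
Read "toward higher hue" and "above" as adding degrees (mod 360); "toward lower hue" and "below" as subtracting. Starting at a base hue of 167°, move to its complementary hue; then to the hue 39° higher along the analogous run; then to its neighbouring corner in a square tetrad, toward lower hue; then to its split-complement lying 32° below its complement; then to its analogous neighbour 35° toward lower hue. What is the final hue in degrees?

complement +180°: 167 + 180 = 347°
analog 39° ↑ +39°: 347 + 39 = 386 → 386 − 360 = 26°
square ↓ −90°: 26 − 90 = -64 → -64 + 360 = 296°
split-comp 32° ↓ +148°: 296 + 148 = 444 → 444 − 360 = 84°
analog 35° ↓ −35°: 84 − 35 = 49°

49°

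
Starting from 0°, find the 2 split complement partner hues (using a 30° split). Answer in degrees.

150° and 210°

Complement of 0°: 0 + 180 = 180°
180 − 30 = 150°
180 + 30 = 210°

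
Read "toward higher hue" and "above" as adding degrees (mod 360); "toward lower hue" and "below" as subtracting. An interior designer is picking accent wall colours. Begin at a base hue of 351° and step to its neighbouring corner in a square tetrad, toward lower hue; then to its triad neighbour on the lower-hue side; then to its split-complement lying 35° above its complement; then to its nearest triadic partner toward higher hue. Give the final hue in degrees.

116°

square ↓ −90°: 351 − 90 = 261°
triadic ↓ −120°: 261 − 120 = 141°
split-comp 35° ↑ +215°: 141 + 215 = 356°
triadic ↑ +120°: 356 + 120 = 476 → 476 − 360 = 116°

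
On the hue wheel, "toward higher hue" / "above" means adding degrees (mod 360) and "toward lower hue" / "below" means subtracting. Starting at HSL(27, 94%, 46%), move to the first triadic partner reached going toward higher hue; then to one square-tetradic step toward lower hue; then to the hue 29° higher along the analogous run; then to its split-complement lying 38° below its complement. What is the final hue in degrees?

228°

27 + 120 = 147°   (triadic ↑)
147 − 90 = 57°   (square ↓)
57 + 29 = 86°   (analog 29° ↑)
86 + 142 = 228°   (split-comp 38° ↓)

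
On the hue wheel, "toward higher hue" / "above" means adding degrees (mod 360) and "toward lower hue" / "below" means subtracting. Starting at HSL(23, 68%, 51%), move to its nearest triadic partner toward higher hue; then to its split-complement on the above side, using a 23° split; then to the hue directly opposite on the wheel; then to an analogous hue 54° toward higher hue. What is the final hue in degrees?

220°

+120° (triadic ↑): 23 + 120 = 143°
+203° (split-comp 23° ↑): 143 + 203 = 346°
+180° (complement): 346 + 180 = 526 → 526 − 360 = 166°
+54° (analog 54° ↑): 166 + 54 = 220°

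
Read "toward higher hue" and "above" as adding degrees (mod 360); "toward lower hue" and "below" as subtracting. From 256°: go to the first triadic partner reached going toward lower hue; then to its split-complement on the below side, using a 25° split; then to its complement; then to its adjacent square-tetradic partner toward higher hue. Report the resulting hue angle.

201°

256 − 120 = 136°   (triadic ↓)
136 + 155 = 291°   (split-comp 25° ↓)
291 + 180 = 471 → 471 − 360 = 111°   (complement)
111 + 90 = 201°   (square ↑)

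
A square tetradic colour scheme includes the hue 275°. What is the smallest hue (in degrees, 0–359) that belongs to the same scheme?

A square tetradic scheme places four hues every 90°.
The full set through 275° is {5°, 95°, 185°, 275°}.

5°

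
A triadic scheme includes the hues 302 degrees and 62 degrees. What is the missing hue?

A triad places three hues 120° apart.
The full set through 62° is {62°, 182°, 302°}.
Given {62°, 302°}, the missing hue is 182°.

182°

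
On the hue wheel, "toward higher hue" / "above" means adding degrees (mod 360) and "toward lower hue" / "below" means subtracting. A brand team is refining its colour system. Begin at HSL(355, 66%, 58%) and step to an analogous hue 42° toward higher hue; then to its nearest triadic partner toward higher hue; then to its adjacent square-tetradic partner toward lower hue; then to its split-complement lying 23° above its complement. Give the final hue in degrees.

analog 42° ↑ +42°: 355 + 42 = 397 → 397 − 360 = 37°
triadic ↑ +120°: 37 + 120 = 157°
square ↓ −90°: 157 − 90 = 67°
split-comp 23° ↑ +203°: 67 + 203 = 270°

270°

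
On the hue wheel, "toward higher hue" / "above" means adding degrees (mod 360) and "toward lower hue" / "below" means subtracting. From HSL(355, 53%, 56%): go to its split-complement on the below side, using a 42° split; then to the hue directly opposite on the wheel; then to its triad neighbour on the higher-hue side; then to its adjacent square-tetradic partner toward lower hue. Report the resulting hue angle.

343°

split-comp 42° ↓ +138°: 355 + 138 = 493 → 493 − 360 = 133°
complement +180°: 133 + 180 = 313°
triadic ↑ +120°: 313 + 120 = 433 → 433 − 360 = 73°
square ↓ −90°: 73 − 90 = -17 → -17 + 360 = 343°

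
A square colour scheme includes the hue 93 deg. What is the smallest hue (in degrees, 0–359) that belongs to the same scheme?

3°

A square tetradic scheme places four hues every 90°.
The full set through 93° is {3°, 93°, 183°, 273°}.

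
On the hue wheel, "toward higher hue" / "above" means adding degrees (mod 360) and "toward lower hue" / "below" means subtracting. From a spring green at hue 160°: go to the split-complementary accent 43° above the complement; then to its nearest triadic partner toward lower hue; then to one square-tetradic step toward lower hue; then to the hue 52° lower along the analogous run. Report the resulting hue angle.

split-comp 43° ↑ +223°: 160 + 223 = 383 → 383 − 360 = 23°
triadic ↓ −120°: 23 − 120 = -97 → -97 + 360 = 263°
square ↓ −90°: 263 − 90 = 173°
analog 52° ↓ −52°: 173 − 52 = 121°

121°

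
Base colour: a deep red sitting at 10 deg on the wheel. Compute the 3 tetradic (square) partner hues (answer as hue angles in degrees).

100°, 190° and 280°

A square tetradic scheme places four hues every 90°.
10 + 90 = 100°
10 + 180 = 190°
10 + 270 = 280°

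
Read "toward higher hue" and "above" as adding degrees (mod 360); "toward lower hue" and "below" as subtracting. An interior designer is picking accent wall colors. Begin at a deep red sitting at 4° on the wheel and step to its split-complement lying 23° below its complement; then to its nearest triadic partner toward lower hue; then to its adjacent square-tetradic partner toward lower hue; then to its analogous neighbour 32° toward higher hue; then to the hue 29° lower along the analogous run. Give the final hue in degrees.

+157° (split-comp 23° ↓): 4 + 157 = 161°
−120° (triadic ↓): 161 − 120 = 41°
−90° (square ↓): 41 − 90 = -49 → -49 + 360 = 311°
+32° (analog 32° ↑): 311 + 32 = 343°
−29° (analog 29° ↓): 343 − 29 = 314°

314°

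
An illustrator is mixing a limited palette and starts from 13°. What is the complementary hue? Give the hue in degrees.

The complement sits 180° across the wheel.
13 + 180 = 193°

193°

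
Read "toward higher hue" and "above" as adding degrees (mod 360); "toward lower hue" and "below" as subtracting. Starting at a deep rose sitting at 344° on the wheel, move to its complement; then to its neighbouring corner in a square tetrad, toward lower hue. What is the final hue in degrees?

complement +180°: 344 + 180 = 524 → 524 − 360 = 164°
square ↓ −90°: 164 − 90 = 74°

74°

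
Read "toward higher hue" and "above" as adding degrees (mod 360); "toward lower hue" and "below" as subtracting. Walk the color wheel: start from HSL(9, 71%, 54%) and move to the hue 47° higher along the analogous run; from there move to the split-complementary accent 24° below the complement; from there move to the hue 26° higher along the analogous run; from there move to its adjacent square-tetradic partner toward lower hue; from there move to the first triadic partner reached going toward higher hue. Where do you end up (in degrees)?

268°

+47° (analog 47° ↑): 9 + 47 = 56°
+156° (split-comp 24° ↓): 56 + 156 = 212°
+26° (analog 26° ↑): 212 + 26 = 238°
−90° (square ↓): 238 − 90 = 148°
+120° (triadic ↑): 148 + 120 = 268°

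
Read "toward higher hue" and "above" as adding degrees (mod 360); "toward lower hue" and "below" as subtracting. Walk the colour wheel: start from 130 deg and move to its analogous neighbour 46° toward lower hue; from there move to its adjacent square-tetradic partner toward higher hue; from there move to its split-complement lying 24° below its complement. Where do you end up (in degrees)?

330°

analog 46° ↓ −46°: 130 − 46 = 84°
square ↑ +90°: 84 + 90 = 174°
split-comp 24° ↓ +156°: 174 + 156 = 330°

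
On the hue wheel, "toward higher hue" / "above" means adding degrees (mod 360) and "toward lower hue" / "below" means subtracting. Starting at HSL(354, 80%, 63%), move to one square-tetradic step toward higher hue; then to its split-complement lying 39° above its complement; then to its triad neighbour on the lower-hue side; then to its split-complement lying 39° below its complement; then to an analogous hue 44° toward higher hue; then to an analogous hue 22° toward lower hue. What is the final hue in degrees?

+90° (square ↑): 354 + 90 = 444 → 444 − 360 = 84°
+219° (split-comp 39° ↑): 84 + 219 = 303°
−120° (triadic ↓): 303 − 120 = 183°
+141° (split-comp 39° ↓): 183 + 141 = 324°
+44° (analog 44° ↑): 324 + 44 = 368 → 368 − 360 = 8°
−22° (analog 22° ↓): 8 − 22 = -14 → -14 + 360 = 346°

346°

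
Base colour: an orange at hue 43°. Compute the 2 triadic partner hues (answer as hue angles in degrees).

163° and 283°

A triad places three hues 120° apart.
43 + 120 = 163°
43 + 240 = 283°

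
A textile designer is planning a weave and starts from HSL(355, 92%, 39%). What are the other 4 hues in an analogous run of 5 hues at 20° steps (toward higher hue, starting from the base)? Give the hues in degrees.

15°, 35°, 55°, and 75°

Analogous hues sit every 20° along the wheel.
355 + 20 = 375 → 375 − 360 = 15°
355 + 40 = 395 → 395 − 360 = 35°
355 + 60 = 415 → 415 − 360 = 55°
355 + 80 = 435 → 435 − 360 = 75°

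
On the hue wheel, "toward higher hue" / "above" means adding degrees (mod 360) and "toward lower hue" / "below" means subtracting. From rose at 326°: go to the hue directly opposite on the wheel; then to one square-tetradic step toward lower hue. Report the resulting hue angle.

56°

326 + 180 = 506 → 506 − 360 = 146°   (complement)
146 − 90 = 56°   (square ↓)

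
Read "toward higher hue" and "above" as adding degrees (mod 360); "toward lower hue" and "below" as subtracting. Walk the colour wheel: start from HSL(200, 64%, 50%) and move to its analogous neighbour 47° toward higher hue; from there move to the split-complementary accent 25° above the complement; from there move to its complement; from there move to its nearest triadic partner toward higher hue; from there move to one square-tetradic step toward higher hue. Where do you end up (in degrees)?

122°

+47° (analog 47° ↑): 200 + 47 = 247°
+205° (split-comp 25° ↑): 247 + 205 = 452 → 452 − 360 = 92°
+180° (complement): 92 + 180 = 272°
+120° (triadic ↑): 272 + 120 = 392 → 392 − 360 = 32°
+90° (square ↑): 32 + 90 = 122°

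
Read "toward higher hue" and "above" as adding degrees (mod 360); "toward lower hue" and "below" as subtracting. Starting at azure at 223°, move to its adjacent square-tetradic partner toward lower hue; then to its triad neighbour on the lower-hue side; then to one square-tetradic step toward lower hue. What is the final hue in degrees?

223 − 90 = 133°   (square ↓)
133 − 120 = 13°   (triadic ↓)
13 − 90 = -77 → -77 + 360 = 283°   (square ↓)

283°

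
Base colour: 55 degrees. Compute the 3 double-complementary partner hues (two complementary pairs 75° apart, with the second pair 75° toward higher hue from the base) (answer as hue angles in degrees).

A rectangular tetradic uses two complementary pairs 75° apart: offsets 0°, 75°, 180°, 255°.
55 + 75 = 130°
55 + 180 = 235°
55 + 255 = 310°

130°, 235°, and 310°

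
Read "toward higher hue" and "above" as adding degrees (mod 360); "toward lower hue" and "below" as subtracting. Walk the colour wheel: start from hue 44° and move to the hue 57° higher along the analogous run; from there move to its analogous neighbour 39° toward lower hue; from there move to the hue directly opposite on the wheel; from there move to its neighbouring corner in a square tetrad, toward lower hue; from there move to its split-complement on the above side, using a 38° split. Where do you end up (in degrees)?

44 + 57 = 101°   (analog 57° ↑)
101 − 39 = 62°   (analog 39° ↓)
62 + 180 = 242°   (complement)
242 − 90 = 152°   (square ↓)
152 + 218 = 370 → 370 − 360 = 10°   (split-comp 38° ↑)

10°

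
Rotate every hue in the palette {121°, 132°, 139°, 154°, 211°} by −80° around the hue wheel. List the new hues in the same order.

41°, 52°, 59°, 74°, 131°

121 − 80 = 41°
132 − 80 = 52°
139 − 80 = 59°
154 − 80 = 74°
211 − 80 = 131°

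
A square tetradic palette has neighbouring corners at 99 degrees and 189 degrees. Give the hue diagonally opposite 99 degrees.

A square tetradic scheme places four hues 90° apart; opposite corners are 180° apart.
99 + 180 = 279°

279°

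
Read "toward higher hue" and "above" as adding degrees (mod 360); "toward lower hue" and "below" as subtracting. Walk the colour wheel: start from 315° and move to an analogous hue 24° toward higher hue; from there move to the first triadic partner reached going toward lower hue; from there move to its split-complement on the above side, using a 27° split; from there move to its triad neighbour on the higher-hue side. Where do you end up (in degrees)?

186°

analog 24° ↑ +24°: 315 + 24 = 339°
triadic ↓ −120°: 339 − 120 = 219°
split-comp 27° ↑ +207°: 219 + 207 = 426 → 426 − 360 = 66°
triadic ↑ +120°: 66 + 120 = 186°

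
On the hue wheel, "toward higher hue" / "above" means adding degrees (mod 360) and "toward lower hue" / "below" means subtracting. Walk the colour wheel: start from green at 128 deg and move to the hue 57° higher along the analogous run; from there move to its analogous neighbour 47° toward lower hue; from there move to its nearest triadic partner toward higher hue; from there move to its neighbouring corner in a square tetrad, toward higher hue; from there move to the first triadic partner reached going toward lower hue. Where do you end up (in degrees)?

analog 57° ↑ +57°: 128 + 57 = 185°
analog 47° ↓ −47°: 185 − 47 = 138°
triadic ↑ +120°: 138 + 120 = 258°
square ↑ +90°: 258 + 90 = 348°
triadic ↓ −120°: 348 − 120 = 228°

228°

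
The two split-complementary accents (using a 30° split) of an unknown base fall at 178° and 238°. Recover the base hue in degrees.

The accents sit 30° either side of the complement, so the complement is their short-arc midpoint on the wheel.
Short-arc midpoint of 178° and 238°: 208°.
Base is 180° from the complement: 208 − 180 = 28°

28°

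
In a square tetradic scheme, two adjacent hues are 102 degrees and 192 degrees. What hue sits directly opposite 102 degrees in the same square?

282°

A square tetradic scheme places four hues 90° apart; opposite corners are 180° apart.
102 + 180 = 282°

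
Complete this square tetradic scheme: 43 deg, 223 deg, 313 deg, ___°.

A square tetradic scheme places four hues every 90°.
The full set through 43° is {43°, 133°, 223°, 313°}.
Given {43°, 223°, 313°}, the missing hue is 133°.

133°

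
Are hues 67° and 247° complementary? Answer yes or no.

Angular distance: |67 − 247| = 180 = 180°.
Complementary requires 180°.

yes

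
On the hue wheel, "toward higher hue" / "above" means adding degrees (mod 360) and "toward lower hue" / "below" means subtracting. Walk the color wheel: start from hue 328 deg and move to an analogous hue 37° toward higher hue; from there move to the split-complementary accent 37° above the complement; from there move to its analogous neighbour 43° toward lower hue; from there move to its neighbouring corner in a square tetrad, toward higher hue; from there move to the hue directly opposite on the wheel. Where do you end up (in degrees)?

89°

328 + 37 = 365 → 365 − 360 = 5°   (analog 37° ↑)
5 + 217 = 222°   (split-comp 37° ↑)
222 − 43 = 179°   (analog 43° ↓)
179 + 90 = 269°   (square ↑)
269 + 180 = 449 → 449 − 360 = 89°   (complement)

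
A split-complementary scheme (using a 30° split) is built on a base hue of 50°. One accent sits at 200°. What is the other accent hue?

260°

Split-complementary hues sit 30° either side of the complement.
Complement of the base 50°: 50 + 180 = 230°
The given accent 200° is 30° one side of 230°; the other accent sits 30° the other side: 230 + 30 = 260°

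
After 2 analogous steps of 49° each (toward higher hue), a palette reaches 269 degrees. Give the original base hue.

2 steps of 49° (toward higher hue) give a net shift of +98°.
Start = end − shift: 269 − 98 = 171°

171°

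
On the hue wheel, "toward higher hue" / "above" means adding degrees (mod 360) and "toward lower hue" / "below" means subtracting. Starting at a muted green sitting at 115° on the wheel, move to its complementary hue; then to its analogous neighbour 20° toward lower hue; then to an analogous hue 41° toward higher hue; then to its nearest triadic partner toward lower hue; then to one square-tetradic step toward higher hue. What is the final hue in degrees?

+180° (complement): 115 + 180 = 295°
−20° (analog 20° ↓): 295 − 20 = 275°
+41° (analog 41° ↑): 275 + 41 = 316°
−120° (triadic ↓): 316 − 120 = 196°
+90° (square ↑): 196 + 90 = 286°

286°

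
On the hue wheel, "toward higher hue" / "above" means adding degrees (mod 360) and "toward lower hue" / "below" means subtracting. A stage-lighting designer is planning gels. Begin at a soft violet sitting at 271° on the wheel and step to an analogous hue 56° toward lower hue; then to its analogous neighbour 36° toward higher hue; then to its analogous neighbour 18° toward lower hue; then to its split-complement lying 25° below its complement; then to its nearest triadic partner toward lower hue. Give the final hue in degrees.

271 − 56 = 215°   (analog 56° ↓)
215 + 36 = 251°   (analog 36° ↑)
251 − 18 = 233°   (analog 18° ↓)
233 + 155 = 388 → 388 − 360 = 28°   (split-comp 25° ↓)
28 − 120 = -92 → -92 + 360 = 268°   (triadic ↓)

268°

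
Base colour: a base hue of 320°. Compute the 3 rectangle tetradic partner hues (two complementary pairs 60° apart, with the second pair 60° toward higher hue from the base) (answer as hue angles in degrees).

20°, 140°, 200°

A rectangular tetradic uses two complementary pairs 60° apart: offsets 0°, 60°, 180°, 240°.
320 + 60 = 380 → 380 − 360 = 20°
320 + 180 = 500 → 500 − 360 = 140°
320 + 240 = 560 → 560 − 360 = 200°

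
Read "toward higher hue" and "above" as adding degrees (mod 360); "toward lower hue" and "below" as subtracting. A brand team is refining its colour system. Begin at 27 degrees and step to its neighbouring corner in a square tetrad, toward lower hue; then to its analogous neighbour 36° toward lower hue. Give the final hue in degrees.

square ↓ −90°: 27 − 90 = -63 → -63 + 360 = 297°
analog 36° ↓ −36°: 297 − 36 = 261°

261°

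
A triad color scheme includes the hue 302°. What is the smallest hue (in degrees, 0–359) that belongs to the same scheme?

62°

A triad places three hues 120° apart.
The full set through 302° is {62°, 182°, 302°}.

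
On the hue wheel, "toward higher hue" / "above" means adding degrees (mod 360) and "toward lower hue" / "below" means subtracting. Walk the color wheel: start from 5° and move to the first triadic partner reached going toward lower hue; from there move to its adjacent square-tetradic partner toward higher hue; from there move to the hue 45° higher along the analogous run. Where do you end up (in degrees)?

−120° (triadic ↓): 5 − 120 = -115 → -115 + 360 = 245°
+90° (square ↑): 245 + 90 = 335°
+45° (analog 45° ↑): 335 + 45 = 380 → 380 − 360 = 20°

20°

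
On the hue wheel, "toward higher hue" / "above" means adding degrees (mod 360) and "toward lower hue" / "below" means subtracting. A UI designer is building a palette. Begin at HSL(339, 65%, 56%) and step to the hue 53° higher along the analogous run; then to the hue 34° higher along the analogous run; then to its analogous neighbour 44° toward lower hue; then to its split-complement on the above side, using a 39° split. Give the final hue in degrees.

339 + 53 = 392 → 392 − 360 = 32°   (analog 53° ↑)
32 + 34 = 66°   (analog 34° ↑)
66 − 44 = 22°   (analog 44° ↓)
22 + 219 = 241°   (split-comp 39° ↑)

241°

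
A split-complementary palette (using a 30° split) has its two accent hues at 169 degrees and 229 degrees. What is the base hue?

The accents sit 30° either side of the complement, so the complement is their short-arc midpoint on the wheel.
Short-arc midpoint of 169° and 229°: 199°.
Base is 180° from the complement: 199 − 180 = 19°

19°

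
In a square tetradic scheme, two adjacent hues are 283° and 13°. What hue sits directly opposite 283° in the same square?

103°

A square tetradic scheme places four hues 90° apart; opposite corners are 180° apart.
283 + 180 = 463 → 463 − 360 = 103°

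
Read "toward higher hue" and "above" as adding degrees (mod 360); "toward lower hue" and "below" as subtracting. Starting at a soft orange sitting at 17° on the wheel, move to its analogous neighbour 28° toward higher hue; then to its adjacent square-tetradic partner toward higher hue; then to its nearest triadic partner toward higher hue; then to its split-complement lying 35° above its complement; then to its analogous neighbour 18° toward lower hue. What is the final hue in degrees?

92°

analog 28° ↑ +28°: 17 + 28 = 45°
square ↑ +90°: 45 + 90 = 135°
triadic ↑ +120°: 135 + 120 = 255°
split-comp 35° ↑ +215°: 255 + 215 = 470 → 470 − 360 = 110°
analog 18° ↓ −18°: 110 − 18 = 92°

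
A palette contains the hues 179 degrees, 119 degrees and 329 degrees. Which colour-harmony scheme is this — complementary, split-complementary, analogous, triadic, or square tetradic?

split-complementary

Sort the hues: 119°, 179°, 329°.
Successive gaps around the wheel: 60°, 150°, 150°.
Two 150° gaps and one 60° gap — a base hue opposite a pair of accents 30° either side of its complement — is the split-complementary pattern.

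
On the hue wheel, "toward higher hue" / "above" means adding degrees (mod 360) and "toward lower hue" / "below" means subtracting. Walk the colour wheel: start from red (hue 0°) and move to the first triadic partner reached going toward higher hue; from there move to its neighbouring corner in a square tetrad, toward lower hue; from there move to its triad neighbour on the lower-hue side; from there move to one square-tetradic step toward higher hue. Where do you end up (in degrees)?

0°

triadic ↑ +120°: 0 + 120 = 120°
square ↓ −90°: 120 − 90 = 30°
triadic ↓ −120°: 30 − 120 = -90 → -90 + 360 = 270°
square ↑ +90°: 270 + 90 = 360 → 360 − 360 = 0°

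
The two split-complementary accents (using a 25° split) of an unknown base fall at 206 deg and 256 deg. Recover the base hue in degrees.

51°

The accents sit 25° either side of the complement, so the complement is their short-arc midpoint on the wheel.
Short-arc midpoint of 206° and 256°: 231°.
Base is 180° from the complement: 231 − 180 = 51°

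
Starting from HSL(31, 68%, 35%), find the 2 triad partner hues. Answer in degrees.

151° and 271°

A triad places three hues 120° apart.
31 + 120 = 151°
31 + 240 = 271°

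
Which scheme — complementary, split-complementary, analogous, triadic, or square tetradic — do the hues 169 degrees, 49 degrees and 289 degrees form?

triadic

Sort the hues: 49°, 169°, 289°.
Successive gaps around the wheel: 120°, 120°, 120°.
Three hues equally spaced 120° apart form a triad.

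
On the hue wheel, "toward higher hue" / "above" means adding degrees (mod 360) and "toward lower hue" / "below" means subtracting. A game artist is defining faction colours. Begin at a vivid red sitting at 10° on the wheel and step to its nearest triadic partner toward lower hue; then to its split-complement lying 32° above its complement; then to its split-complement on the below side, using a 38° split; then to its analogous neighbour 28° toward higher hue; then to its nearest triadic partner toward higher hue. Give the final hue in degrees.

−120° (triadic ↓): 10 − 120 = -110 → -110 + 360 = 250°
+212° (split-comp 32° ↑): 250 + 212 = 462 → 462 − 360 = 102°
+142° (split-comp 38° ↓): 102 + 142 = 244°
+28° (analog 28° ↑): 244 + 28 = 272°
+120° (triadic ↑): 272 + 120 = 392 → 392 − 360 = 32°

32°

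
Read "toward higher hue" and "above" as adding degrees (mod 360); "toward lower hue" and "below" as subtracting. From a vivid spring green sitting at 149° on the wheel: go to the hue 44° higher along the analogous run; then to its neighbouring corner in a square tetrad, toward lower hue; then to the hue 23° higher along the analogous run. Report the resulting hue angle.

analog 44° ↑ +44°: 149 + 44 = 193°
square ↓ −90°: 193 − 90 = 103°
analog 23° ↑ +23°: 103 + 23 = 126°

126°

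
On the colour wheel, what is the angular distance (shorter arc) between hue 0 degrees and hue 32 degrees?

|0 − 32| = 32.
32 ≤ 180, so the shorter arc is 32°.

32°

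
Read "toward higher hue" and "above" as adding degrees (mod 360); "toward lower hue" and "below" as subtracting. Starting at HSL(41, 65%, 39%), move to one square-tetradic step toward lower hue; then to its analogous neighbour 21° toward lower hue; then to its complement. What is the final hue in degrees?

110°

square ↓ −90°: 41 − 90 = -49 → -49 + 360 = 311°
analog 21° ↓ −21°: 311 − 21 = 290°
complement +180°: 290 + 180 = 470 → 470 − 360 = 110°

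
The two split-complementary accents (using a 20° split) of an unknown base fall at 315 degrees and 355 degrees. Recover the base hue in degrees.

The accents sit 20° either side of the complement, so the complement is their short-arc midpoint on the wheel.
Short-arc midpoint of 315° and 355°: 335°.
Base is 180° from the complement: 335 − 180 = 155°

155°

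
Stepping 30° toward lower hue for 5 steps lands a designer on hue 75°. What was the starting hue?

225°

5 steps of 30° (toward lower hue) give a net shift of −150°.
Start = end − shift: 75 + 150 = 225°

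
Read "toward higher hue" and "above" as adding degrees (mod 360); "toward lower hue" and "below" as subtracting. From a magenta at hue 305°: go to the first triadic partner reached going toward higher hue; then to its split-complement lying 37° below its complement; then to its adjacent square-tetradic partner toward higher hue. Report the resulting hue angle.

298°

+120° (triadic ↑): 305 + 120 = 425 → 425 − 360 = 65°
+143° (split-comp 37° ↓): 65 + 143 = 208°
+90° (square ↑): 208 + 90 = 298°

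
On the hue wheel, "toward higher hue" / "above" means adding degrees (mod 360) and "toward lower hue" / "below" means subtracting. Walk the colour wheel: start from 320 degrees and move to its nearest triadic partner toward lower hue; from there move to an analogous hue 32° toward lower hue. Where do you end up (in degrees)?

−120° (triadic ↓): 320 − 120 = 200°
−32° (analog 32° ↓): 200 − 32 = 168°

168°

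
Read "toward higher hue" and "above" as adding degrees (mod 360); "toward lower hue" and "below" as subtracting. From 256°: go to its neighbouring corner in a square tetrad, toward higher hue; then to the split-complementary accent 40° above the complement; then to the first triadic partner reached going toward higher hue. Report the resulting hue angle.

326°

square ↑ +90°: 256 + 90 = 346°
split-comp 40° ↑ +220°: 346 + 220 = 566 → 566 − 360 = 206°
triadic ↑ +120°: 206 + 120 = 326°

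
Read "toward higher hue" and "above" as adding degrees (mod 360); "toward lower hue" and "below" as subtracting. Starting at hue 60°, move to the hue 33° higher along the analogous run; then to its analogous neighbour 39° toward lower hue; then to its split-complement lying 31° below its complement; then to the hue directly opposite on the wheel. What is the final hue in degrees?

23°

+33° (analog 33° ↑): 60 + 33 = 93°
−39° (analog 39° ↓): 93 − 39 = 54°
+149° (split-comp 31° ↓): 54 + 149 = 203°
+180° (complement): 203 + 180 = 383 → 383 − 360 = 23°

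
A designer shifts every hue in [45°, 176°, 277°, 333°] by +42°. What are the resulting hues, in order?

45 + 42 = 87°
176 + 42 = 218°
277 + 42 = 319°
333 + 42 = 375 → 375 − 360 = 15°

87°, 218°, 319°, 15°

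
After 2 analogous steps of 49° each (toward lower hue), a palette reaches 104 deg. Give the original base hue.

202°

2 steps of 49° (toward lower hue) give a net shift of −98°.
Start = end − shift: 104 + 98 = 202°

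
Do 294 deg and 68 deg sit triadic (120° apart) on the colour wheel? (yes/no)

Angular distance: |294 − 68| = 226; shorter arc = 360 − 226 = 134°.
Triadic (120° apart) requires 120°.

no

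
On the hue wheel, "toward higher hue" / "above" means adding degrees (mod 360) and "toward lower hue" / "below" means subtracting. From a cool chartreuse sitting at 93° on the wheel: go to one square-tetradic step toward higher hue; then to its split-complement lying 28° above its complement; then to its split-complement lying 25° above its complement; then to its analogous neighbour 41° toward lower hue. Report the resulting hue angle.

square ↑ +90°: 93 + 90 = 183°
split-comp 28° ↑ +208°: 183 + 208 = 391 → 391 − 360 = 31°
split-comp 25° ↑ +205°: 31 + 205 = 236°
analog 41° ↓ −41°: 236 − 41 = 195°

195°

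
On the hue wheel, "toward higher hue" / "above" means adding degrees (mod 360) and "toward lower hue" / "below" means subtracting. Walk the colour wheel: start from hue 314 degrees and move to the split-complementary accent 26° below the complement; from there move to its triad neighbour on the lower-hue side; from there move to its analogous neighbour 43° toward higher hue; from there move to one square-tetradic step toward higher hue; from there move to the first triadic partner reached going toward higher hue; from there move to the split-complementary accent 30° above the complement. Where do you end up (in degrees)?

91°

314 + 154 = 468 → 468 − 360 = 108°   (split-comp 26° ↓)
108 − 120 = -12 → -12 + 360 = 348°   (triadic ↓)
348 + 43 = 391 → 391 − 360 = 31°   (analog 43° ↑)
31 + 90 = 121°   (square ↑)
121 + 120 = 241°   (triadic ↑)
241 + 210 = 451 → 451 − 360 = 91°   (split-comp 30° ↑)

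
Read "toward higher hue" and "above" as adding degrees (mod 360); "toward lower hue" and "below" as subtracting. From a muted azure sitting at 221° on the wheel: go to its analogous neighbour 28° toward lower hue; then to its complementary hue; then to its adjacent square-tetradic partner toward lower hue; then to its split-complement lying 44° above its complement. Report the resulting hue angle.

221 − 28 = 193°   (analog 28° ↓)
193 + 180 = 373 → 373 − 360 = 13°   (complement)
13 − 90 = -77 → -77 + 360 = 283°   (square ↓)
283 + 224 = 507 → 507 − 360 = 147°   (split-comp 44° ↑)

147°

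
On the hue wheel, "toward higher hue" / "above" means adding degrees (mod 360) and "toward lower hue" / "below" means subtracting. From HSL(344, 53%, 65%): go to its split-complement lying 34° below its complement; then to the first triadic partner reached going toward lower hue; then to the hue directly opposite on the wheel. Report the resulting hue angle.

+146° (split-comp 34° ↓): 344 + 146 = 490 → 490 − 360 = 130°
−120° (triadic ↓): 130 − 120 = 10°
+180° (complement): 10 + 180 = 190°

190°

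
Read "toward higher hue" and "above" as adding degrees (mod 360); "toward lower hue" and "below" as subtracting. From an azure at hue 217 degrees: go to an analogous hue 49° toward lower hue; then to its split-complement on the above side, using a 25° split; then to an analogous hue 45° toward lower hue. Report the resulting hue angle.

217 − 49 = 168°   (analog 49° ↓)
168 + 205 = 373 → 373 − 360 = 13°   (split-comp 25° ↑)
13 − 45 = -32 → -32 + 360 = 328°   (analog 45° ↓)

328°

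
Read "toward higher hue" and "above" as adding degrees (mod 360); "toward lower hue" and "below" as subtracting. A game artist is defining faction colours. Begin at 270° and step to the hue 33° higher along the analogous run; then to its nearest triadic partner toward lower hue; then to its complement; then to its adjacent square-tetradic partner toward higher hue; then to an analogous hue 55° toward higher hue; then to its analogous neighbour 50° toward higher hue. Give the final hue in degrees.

198°

analog 33° ↑ +33°: 270 + 33 = 303°
triadic ↓ −120°: 303 − 120 = 183°
complement +180°: 183 + 180 = 363 → 363 − 360 = 3°
square ↑ +90°: 3 + 90 = 93°
analog 55° ↑ +55°: 93 + 55 = 148°
analog 50° ↑ +50°: 148 + 50 = 198°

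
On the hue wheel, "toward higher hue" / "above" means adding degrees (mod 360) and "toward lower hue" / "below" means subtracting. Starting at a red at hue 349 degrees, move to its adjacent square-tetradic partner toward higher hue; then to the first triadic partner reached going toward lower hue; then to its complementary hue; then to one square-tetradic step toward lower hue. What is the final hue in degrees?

+90° (square ↑): 349 + 90 = 439 → 439 − 360 = 79°
−120° (triadic ↓): 79 − 120 = -41 → -41 + 360 = 319°
+180° (complement): 319 + 180 = 499 → 499 − 360 = 139°
−90° (square ↓): 139 − 90 = 49°

49°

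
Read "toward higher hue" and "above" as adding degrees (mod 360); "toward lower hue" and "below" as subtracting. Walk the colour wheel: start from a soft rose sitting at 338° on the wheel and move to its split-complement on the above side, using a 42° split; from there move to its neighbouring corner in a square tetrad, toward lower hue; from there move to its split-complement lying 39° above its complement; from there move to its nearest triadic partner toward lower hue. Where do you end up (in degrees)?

+222° (split-comp 42° ↑): 338 + 222 = 560 → 560 − 360 = 200°
−90° (square ↓): 200 − 90 = 110°
+219° (split-comp 39° ↑): 110 + 219 = 329°
−120° (triadic ↓): 329 − 120 = 209°

209°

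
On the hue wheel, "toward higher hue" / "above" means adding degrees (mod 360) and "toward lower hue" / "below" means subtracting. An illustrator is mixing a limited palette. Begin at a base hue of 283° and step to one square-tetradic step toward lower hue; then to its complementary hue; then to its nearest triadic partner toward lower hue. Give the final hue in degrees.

−90° (square ↓): 283 − 90 = 193°
+180° (complement): 193 + 180 = 373 → 373 − 360 = 13°
−120° (triadic ↓): 13 − 120 = -107 → -107 + 360 = 253°

253°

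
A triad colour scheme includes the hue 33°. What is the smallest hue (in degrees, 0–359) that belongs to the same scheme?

A triad places three hues 120° apart.
The full set through 33° is {33°, 153°, 273°}.

33°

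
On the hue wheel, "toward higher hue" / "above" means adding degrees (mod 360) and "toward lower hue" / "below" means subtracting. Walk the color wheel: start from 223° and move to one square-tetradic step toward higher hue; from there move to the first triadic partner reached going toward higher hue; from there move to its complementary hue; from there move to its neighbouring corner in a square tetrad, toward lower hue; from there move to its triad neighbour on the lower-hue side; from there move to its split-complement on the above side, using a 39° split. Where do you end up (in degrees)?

223 + 90 = 313°   (square ↑)
313 + 120 = 433 → 433 − 360 = 73°   (triadic ↑)
73 + 180 = 253°   (complement)
253 − 90 = 163°   (square ↓)
163 − 120 = 43°   (triadic ↓)
43 + 219 = 262°   (split-comp 39° ↑)

262°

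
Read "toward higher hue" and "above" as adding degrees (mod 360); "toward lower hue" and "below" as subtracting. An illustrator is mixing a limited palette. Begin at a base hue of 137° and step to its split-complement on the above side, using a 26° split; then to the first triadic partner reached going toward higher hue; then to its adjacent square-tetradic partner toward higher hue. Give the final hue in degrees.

193°

split-comp 26° ↑ +206°: 137 + 206 = 343°
triadic ↑ +120°: 343 + 120 = 463 → 463 − 360 = 103°
square ↑ +90°: 103 + 90 = 193°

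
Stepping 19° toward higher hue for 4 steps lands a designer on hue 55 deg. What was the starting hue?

339°

4 steps of 19° (toward higher hue) give a net shift of +76°.
Start = end − shift: 55 − 76 = -21 → -21 + 360 = 339°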